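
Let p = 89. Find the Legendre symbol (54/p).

Pull out 2: since 89 ≡ 1 (mod 8), (2/89) = +1.
Reciprocity: 27 ≡ 3 and 89 ≡ 1 (mod 4), so (27/89) = +(89/27).
Reduce top mod 27: now compute (8/27).
Pull out 2^3: since 27 ≡ 3 (mod 8), (2/27) = -1, so (2/27)^3 = -1.
Reached (1/27) = 1. Collecting the sign flips along the way, the symbol is -1.

-1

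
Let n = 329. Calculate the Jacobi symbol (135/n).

Reciprocity: 135 ≡ 3 and 329 ≡ 1 (mod 4), so (135/329) = +(329/135).
Reduce top mod 135: now compute (59/135).
Reciprocity: 59 ≡ 3 and 135 ≡ 3 (mod 4), so (59/135) = −(135/59).
Reduce top mod 59: now compute (17/59).
Reciprocity: 17 ≡ 1 and 59 ≡ 3 (mod 4), so (17/59) = +(59/17).
Reduce top mod 17: now compute (8/17).
Pull out 2^3: since 17 ≡ 1 (mod 8), (2/17) = +1, so (2/17)^3 = +1.
Reached (1/17) = 1. Collecting the sign flips along the way, the symbol is -1.

-1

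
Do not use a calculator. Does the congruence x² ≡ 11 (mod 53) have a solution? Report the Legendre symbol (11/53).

Reciprocity: 11 ≡ 3 and 53 ≡ 1 (mod 4), so (11/53) = +(53/11).
Reduce top mod 11: now compute (9/11).
Reciprocity: 9 ≡ 1 and 11 ≡ 3 (mod 4), so (9/11) = +(11/9).
Reduce top mod 9: now compute (2/9).
Pull out 2: since 9 ≡ 1 (mod 8), (2/9) = +1.
Reached (1/9) = 1. Collecting the sign flips along the way, the symbol is +1.

1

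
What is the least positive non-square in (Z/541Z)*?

(2/541) = −1, so 2 is the smallest positive non-residue mod 541.

2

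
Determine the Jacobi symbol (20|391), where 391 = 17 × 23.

Pull out 2^2: since 391 ≡ 7 (mod 8), (2/391) = +1, so (2/391)^2 = +1.
Reciprocity: 5 ≡ 1 and 391 ≡ 3 (mod 4), so (5/391) = +(391/5).
Reduce top mod 5: now compute (1/5).
Reached (1/5) = 1. Collecting the sign flips along the way, the symbol is +1.

1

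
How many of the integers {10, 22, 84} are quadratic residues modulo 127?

(10/127) = -1 → non-residue.
(22/127) = +1 → QR.
(84/127) = +1 → QR.
Total quadratic residues among the 3: 2.

2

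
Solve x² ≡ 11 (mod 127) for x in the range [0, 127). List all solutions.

Since 127 ≡ 3 (mod 4), a square root of 11 is 11^((127+1)/4) = 11^32 mod 127.
Repeated squaring: 11^2≡121, 11^4≡36, 11^8≡26, 11^16≡41, 11^32≡30 (mod 127).
11^32 = 11^(32) ≡ 30 (mod 127).
Check: 30² = 900 ≡ 11 (mod 127). The two roots are 30 and 97.

30, 97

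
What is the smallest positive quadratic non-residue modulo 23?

(2/23) = +1, so 2 is a residue.
(3/23) = +1, so 3 is a residue.
(4/23) = +1, so 4 is a residue.
(5/23) = −1, so 5 is the smallest positive non-residue mod 23.

5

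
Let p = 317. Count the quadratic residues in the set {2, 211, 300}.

0

(2/317) = -1 → non-residue.
(211/317) = -1 → non-residue.
(300/317) = -1 → non-residue.
Total quadratic residues among the 3: 0.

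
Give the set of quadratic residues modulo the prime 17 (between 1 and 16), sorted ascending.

Square k = 1,…,8 (k and 17−k give the same square):
1²=1, 2²=4, 3²=9, 4²=16, 5²≡8, 6²≡2, 7²≡15, 8²≡13 (mod 17).
So the quadratic residues mod 17 are {1, 2, 4, 8, 9, 13, 15, 16}.

1, 2, 4, 8, 9, 13, 15, 16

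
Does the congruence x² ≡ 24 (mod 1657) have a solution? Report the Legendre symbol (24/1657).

1

Pull out 2^3: since 1657 ≡ 1 (mod 8), (2/1657) = +1, so (2/1657)^3 = +1.
Reciprocity: 3 ≡ 3 and 1657 ≡ 1 (mod 4), so (3/1657) = +(1657/3).
Reduce top mod 3: now compute (1/3).
Reached (1/3) = 1. Collecting the sign flips along the way, the symbol is +1.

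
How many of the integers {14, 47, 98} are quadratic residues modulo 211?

(14/211) = +1 → QR.
(47/211) = +1 → QR.
(98/211) = -1 → non-residue.
Total quadratic residues among the 3: 2.

2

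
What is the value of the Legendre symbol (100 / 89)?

First reduce: 100 ≡ 11 (mod 89).
Reciprocity: 11 ≡ 3 and 89 ≡ 1 (mod 4), so (11/89) = +(89/11).
Reduce top mod 11: now compute (1/11).
Reached (1/11) = 1. Collecting the sign flips along the way, the symbol is +1.

1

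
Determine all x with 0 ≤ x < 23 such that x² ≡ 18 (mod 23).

8, 15

Since 23 ≡ 3 (mod 4), a square root of 18 is 18^((23+1)/4) = 18^6 mod 23.
Repeated squaring: 18^2≡2, 18^4≡4 (mod 23).
18^6 = 18^(4+2) ≡ 8 (mod 23).
Check: 8² = 64 ≡ 18 (mod 23). The two roots are 8 and 15.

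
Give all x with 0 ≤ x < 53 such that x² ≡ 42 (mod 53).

25, 28

53 ≡ 1 (mod 4), so we find a root by search.
Trying successive values, 25² = 625 ≡ 42 (mod 53). The other root is 53 − 25 = 28.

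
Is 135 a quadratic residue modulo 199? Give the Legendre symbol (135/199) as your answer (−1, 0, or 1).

-1

Reciprocity: 135 ≡ 3 and 199 ≡ 3 (mod 4), so (135/199) = −(199/135).
Reduce top mod 135: now compute (64/135).
Pull out 2^6: since 135 ≡ 7 (mod 8), (2/135) = +1, so (2/135)^6 = +1.
Reached (1/135) = 1. Collecting the sign flips along the way, the symbol is -1.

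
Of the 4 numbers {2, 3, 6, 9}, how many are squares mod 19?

(2/19) = -1 → non-residue.
(3/19) = -1 → non-residue.
(6/19) = +1 → QR.
(9/19) = +1 → QR.
Total quadratic residues among the 4: 2.

2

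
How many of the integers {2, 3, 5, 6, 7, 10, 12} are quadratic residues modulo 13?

(2/13) = -1 → non-residue.
(3/13) = +1 → QR.
(5/13) = -1 → non-residue.
(6/13) = -1 → non-residue.
(7/13) = -1 → non-residue.
(10/13) = +1 → QR.
(12/13) = +1 → QR.
Total quadratic residues among the 7: 3.

3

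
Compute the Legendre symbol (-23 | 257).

Euler's criterion: (-23/257) ≡ 234^128 (mod 257).
234^2 ≡ 15 (mod 257)
234^4 ≡ 225 (mod 257)
234^8 ≡ 253 (mod 257)
234^16 ≡ 16 (mod 257)
234^32 ≡ 256 (mod 257)
234^64 ≡ 1 (mod 257)
234^128 ≡ 1 (mod 257)
234^128 = 234^(128) ≡ 1 (mod 257).
Result is 1, so (-23/257) = 1.

1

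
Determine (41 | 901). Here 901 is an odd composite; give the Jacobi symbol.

1

Reciprocity: 41 ≡ 1 and 901 ≡ 1 (mod 4), so (41/901) = +(901/41).
Reduce top mod 41: now compute (40/41).
Pull out 2^3: since 41 ≡ 1 (mod 8), (2/41) = +1, so (2/41)^3 = +1.
Reciprocity: 5 ≡ 1 and 41 ≡ 1 (mod 4), so (5/41) = +(41/5).
Reduce top mod 5: now compute (1/5).
Reached (1/5) = 1. Collecting the sign flips along the way, the symbol is +1.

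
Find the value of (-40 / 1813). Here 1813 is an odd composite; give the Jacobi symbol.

First reduce: -40 ≡ 1773 (mod 1813).
Reciprocity: 1773 ≡ 1 and 1813 ≡ 1 (mod 4), so (1773/1813) = +(1813/1773).
Reduce top mod 1773: now compute (40/1773).
Pull out 2^3: since 1773 ≡ 5 (mod 8), (2/1773) = -1, so (2/1773)^3 = -1.
Reciprocity: 5 ≡ 1 and 1773 ≡ 1 (mod 4), so (5/1773) = +(1773/5).
Reduce top mod 5: now compute (3/5).
Reciprocity: 3 ≡ 3 and 5 ≡ 1 (mod 4), so (3/5) = +(5/3).
Reduce top mod 3: now compute (2/3).
Pull out 2: since 3 ≡ 3 (mod 8), (2/3) = -1.
Reached (1/3) = 1. Collecting the sign flips along the way, the symbol is +1.

1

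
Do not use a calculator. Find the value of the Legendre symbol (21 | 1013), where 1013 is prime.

Euler's criterion: (21/1013) ≡ 21^506 (mod 1013).
21^2 ≡ 441 (mod 1013)
21^4 ≡ 998 (mod 1013)
21^8 ≡ 225 (mod 1013)
21^16 ≡ 988 (mod 1013)
21^32 ≡ 625 (mod 1013)
21^64 ≡ 620 (mod 1013)
21^128 ≡ 473 (mod 1013)
21^256 ≡ 869 (mod 1013)
21^506 = 21^(256+128+64+32+16+8+2) ≡ 1 (mod 1013).
Result is 1, so (21/1013) = 1.

1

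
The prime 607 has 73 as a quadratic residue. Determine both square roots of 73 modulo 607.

121, 486

Since 607 ≡ 3 (mod 4), a square root of 73 is 73^((607+1)/4) = 73^152 mod 607.
Repeated squaring: 73^2≡473, 73^4≡353, 73^8≡174, 73^16≡533, 73^32≡13, 73^64≡169, 73^128≡32 (mod 607).
73^152 = 73^(128+16+8) ≡ 121 (mod 607).
Check: 121² = 14641 ≡ 73 (mod 607). The two roots are 121 and 486.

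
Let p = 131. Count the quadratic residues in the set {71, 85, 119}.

(71/131) = -1 → non-residue.
(85/131) = -1 → non-residue.
(119/131) = -1 → non-residue.
Total quadratic residues among the 3: 0.

0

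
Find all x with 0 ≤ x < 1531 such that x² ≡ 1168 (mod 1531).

444, 1087

Since 1531 ≡ 3 (mod 4), a square root of 1168 is 1168^((1531+1)/4) = 1168^383 mod 1531.
Repeated squaring: 1168^2≡103, 1168^4≡1423, 1168^8≡947, 1168^16≡1174, 1168^32≡376, 1168^64≡524, 1168^128≡527, 1168^256≡618 (mod 1531).
1168^383 = 1168^(256+64+32+16+8+4+2+1) ≡ 444 (mod 1531).
Check: 444² = 197136 ≡ 1168 (mod 1531). The two roots are 444 and 1087.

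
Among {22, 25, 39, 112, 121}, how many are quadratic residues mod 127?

(22/127) = +1 → QR.
(25/127) = +1 → QR.
(39/127) = -1 → non-residue.
(112/127) = -1 → non-residue.
(121/127) = +1 → QR.
Total quadratic residues among the 5: 3.

3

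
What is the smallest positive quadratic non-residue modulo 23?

(2/23) = +1, so 2 is a residue.
(3/23) = +1, so 3 is a residue.
(4/23) = +1, so 4 is a residue.
(5/23) = −1, so 5 is the smallest positive non-residue mod 23.

5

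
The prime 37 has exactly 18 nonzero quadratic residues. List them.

Square k = 1,…,18 (k and 37−k give the same square):
1²=1, 2²=4, 3²=9, 4²=16, 5²=25, 6²=36, 7²≡12, 8²≡27, 9²≡7, 10²≡26, 11²≡10, 12²≡33, 13²≡21, 14²≡11, 15²≡3, 16²≡34, 17²≡30, 18²≡28 (mod 37).
So the quadratic residues mod 37 are {1, 3, 4, 7, 9, 10, 11, 12, 16, 21, 25, 26, 27, 28, 30, 33, 34, 36}.

1 3 4 7 9 10 11 12 16 21 25 26 27 28 30 33 34 36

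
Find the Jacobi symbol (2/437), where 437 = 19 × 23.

-1

Pull out 2: since 437 ≡ 5 (mod 8), (2/437) = -1.
Reached (1/437) = 1. Collecting the sign flips along the way, the symbol is -1.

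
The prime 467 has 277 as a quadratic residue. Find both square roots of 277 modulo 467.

164, 303

Since 467 ≡ 3 (mod 4), a square root of 277 is 277^((467+1)/4) = 277^117 mod 467.
Repeated squaring: 277^2≡141, 277^4≡267, 277^8≡305, 277^16≡92, 277^32≡58, 277^64≡95 (mod 467).
277^117 = 277^(64+32+16+4+1) ≡ 164 (mod 467).
Check: 164² = 26896 ≡ 277 (mod 467). The two roots are 164 and 303.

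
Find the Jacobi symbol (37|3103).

Reciprocity: 37 ≡ 1 and 3103 ≡ 3 (mod 4), so (37/3103) = +(3103/37).
Reduce top mod 37: now compute (32/37).
Pull out 2^5: since 37 ≡ 5 (mod 8), (2/37) = -1, so (2/37)^5 = -1.
Reached (1/37) = 1. Collecting the sign flips along the way, the symbol is -1.

-1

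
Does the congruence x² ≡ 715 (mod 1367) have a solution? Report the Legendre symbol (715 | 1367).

-1

Reciprocity: 715 ≡ 3 and 1367 ≡ 3 (mod 4), so (715/1367) = −(1367/715).
Reduce top mod 715: now compute (652/715).
Pull out 2^2: since 715 ≡ 3 (mod 8), (2/715) = -1, so (2/715)^2 = +1.
Reciprocity: 163 ≡ 3 and 715 ≡ 3 (mod 4), so (163/715) = −(715/163).
Reduce top mod 163: now compute (63/163).
Reciprocity: 63 ≡ 3 and 163 ≡ 3 (mod 4), so (63/163) = −(163/63).
Reduce top mod 63: now compute (37/63).
Reciprocity: 37 ≡ 1 and 63 ≡ 3 (mod 4), so (37/63) = +(63/37).
Reduce top mod 37: now compute (26/37).
Pull out 2: since 37 ≡ 5 (mod 8), (2/37) = -1.
Reciprocity: 13 ≡ 1 and 37 ≡ 1 (mod 4), so (13/37) = +(37/13).
Reduce top mod 13: now compute (11/13).
Reciprocity: 11 ≡ 3 and 13 ≡ 1 (mod 4), so (11/13) = +(13/11).
Reduce top mod 11: now compute (2/11).
Pull out 2: since 11 ≡ 3 (mod 8), (2/11) = -1.
Reached (1/11) = 1. Collecting the sign flips along the way, the symbol is -1.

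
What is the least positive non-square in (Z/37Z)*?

2

(2/37) = −1, so 2 is the smallest positive non-residue mod 37.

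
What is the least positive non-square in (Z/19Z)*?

(2/19) = −1, so 2 is the smallest positive non-residue mod 19.

2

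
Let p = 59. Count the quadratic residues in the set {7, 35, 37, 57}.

3

(7/59) = +1 → QR.
(35/59) = +1 → QR.
(37/59) = -1 → non-residue.
(57/59) = +1 → QR.
Total quadratic residues among the 4: 3.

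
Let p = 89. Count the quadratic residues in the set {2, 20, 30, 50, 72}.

(2/89) = +1 → QR.
(20/89) = +1 → QR.
(30/89) = -1 → non-residue.
(50/89) = +1 → QR.
(72/89) = +1 → QR.
Total quadratic residues among the 5: 4.

4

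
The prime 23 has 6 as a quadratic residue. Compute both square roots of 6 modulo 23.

11, 12

Since 23 ≡ 3 (mod 4), a square root of 6 is 6^((23+1)/4) = 6^6 mod 23.
Repeated squaring: 6^2≡13, 6^4≡8 (mod 23).
6^6 = 6^(4+2) ≡ 12 (mod 23).
Check: 12² = 144 ≡ 6 (mod 23). The two roots are 11 and 12.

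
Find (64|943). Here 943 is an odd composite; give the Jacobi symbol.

1

Pull out 2^6: since 943 ≡ 7 (mod 8), (2/943) = +1, so (2/943)^6 = +1.
Reached (1/943) = 1. Collecting the sign flips along the way, the symbol is +1.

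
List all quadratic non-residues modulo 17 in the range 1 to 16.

3 5 6 7 10 11 12 14

Square k = 1,…,8 (k and 17−k give the same square):
1²=1, 2²=4, 3²=9, 4²=16, 5²≡8, 6²≡2, 7²≡15, 8²≡13 (mod 17).
The residues are {1, 2, 4, 8, 9, 13, 15, 16}; the non-residues are the remaining 8 nonzero classes.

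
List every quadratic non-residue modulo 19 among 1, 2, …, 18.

2, 3, 8, 10, 12, 13, 14, 15, 18

Square k = 1,…,9 (k and 19−k give the same square):
1²=1, 2²=4, 3²=9, 4²=16, 5²≡6, 6²≡17, 7²≡11, 8²≡7, 9²≡5 (mod 19).
The residues are {1, 4, 5, 6, 7, 9, 11, 16, 17}; the non-residues are the remaining 9 nonzero classes.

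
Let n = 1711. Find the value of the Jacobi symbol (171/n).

Reciprocity: 171 ≡ 3 and 1711 ≡ 3 (mod 4), so (171/1711) = −(1711/171).
Reduce top mod 171: now compute (1/171).
Reached (1/171) = 1. Collecting the sign flips along the way, the symbol is -1.

-1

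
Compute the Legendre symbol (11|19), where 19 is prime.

1

Reciprocity: 11 ≡ 3 and 19 ≡ 3 (mod 4), so (11/19) = −(19/11).
Reduce top mod 11: now compute (8/11).
Pull out 2^3: since 11 ≡ 3 (mod 8), (2/11) = -1, so (2/11)^3 = -1.
Reached (1/11) = 1. Collecting the sign flips along the way, the symbol is +1.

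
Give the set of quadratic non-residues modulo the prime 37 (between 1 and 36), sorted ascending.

Square k = 1,…,18 (k and 37−k give the same square):
1²=1, 2²=4, 3²=9, 4²=16, 5²=25, 6²=36, 7²≡12, 8²≡27, 9²≡7, 10²≡26, 11²≡10, 12²≡33, 13²≡21, 14²≡11, 15²≡3, 16²≡34, 17²≡30, 18²≡28 (mod 37).
The residues are {1, 3, 4, 7, 9, 10, 11, 12, 16, 21, 25, 26, 27, 28, 30, 33, 34, 36}; the non-residues are the remaining 18 nonzero classes.

2 5 6 8 13 14 15 17 18 19 20 22 23 24 29 31 32 35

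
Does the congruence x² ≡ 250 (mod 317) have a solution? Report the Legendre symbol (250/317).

1

Euler's criterion: (250/317) ≡ 250^158 (mod 317).
250^2 ≡ 51 (mod 317)
250^4 ≡ 65 (mod 317)
250^8 ≡ 104 (mod 317)
250^16 ≡ 38 (mod 317)
250^32 ≡ 176 (mod 317)
250^64 ≡ 227 (mod 317)
250^128 ≡ 175 (mod 317)
250^158 = 250^(128+16+8+4+2) ≡ 1 (mod 317).
Result is 1, so (250/317) = 1.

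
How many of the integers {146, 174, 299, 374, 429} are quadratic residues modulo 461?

1

(146/461) = -1 → non-residue.
(174/461) = -1 → non-residue.
(299/461) = -1 → non-residue.
(374/461) = +1 → QR.
(429/461) = -1 → non-residue.
Total quadratic residues among the 5: 1.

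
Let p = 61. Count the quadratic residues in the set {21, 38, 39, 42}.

2

(21/61) = -1 → non-residue.
(38/61) = -1 → non-residue.
(39/61) = +1 → QR.
(42/61) = +1 → QR.
Total quadratic residues among the 4: 2.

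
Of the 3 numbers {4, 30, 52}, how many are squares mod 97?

1

(4/97) = +1 → QR.
(30/97) = -1 → non-residue.
(52/97) = -1 → non-residue.
Total quadratic residues among the 3: 1.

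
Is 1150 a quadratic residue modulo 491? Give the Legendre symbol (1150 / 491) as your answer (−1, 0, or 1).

1

First reduce: 1150 ≡ 168 (mod 491).
Pull out 2^3: since 491 ≡ 3 (mod 8), (2/491) = -1, so (2/491)^3 = -1.
Reciprocity: 21 ≡ 1 and 491 ≡ 3 (mod 4), so (21/491) = +(491/21).
Reduce top mod 21: now compute (8/21).
Pull out 2^3: since 21 ≡ 5 (mod 8), (2/21) = -1, so (2/21)^3 = -1.
Reached (1/21) = 1. Collecting the sign flips along the way, the symbol is +1.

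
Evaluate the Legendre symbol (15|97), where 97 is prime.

Reciprocity: 15 ≡ 3 and 97 ≡ 1 (mod 4), so (15/97) = +(97/15).
Reduce top mod 15: now compute (7/15).
Reciprocity: 7 ≡ 3 and 15 ≡ 3 (mod 4), so (7/15) = −(15/7).
Reduce top mod 7: now compute (1/7).
Reached (1/7) = 1. Collecting the sign flips along the way, the symbol is -1.

-1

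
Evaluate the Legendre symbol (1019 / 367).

First reduce: 1019 ≡ 285 (mod 367).
Reciprocity: 285 ≡ 1 and 367 ≡ 3 (mod 4), so (285/367) = +(367/285).
Reduce top mod 285: now compute (82/285).
Pull out 2: since 285 ≡ 5 (mod 8), (2/285) = -1.
Reciprocity: 41 ≡ 1 and 285 ≡ 1 (mod 4), so (41/285) = +(285/41).
Reduce top mod 41: now compute (39/41).
Reciprocity: 39 ≡ 3 and 41 ≡ 1 (mod 4), so (39/41) = +(41/39).
Reduce top mod 39: now compute (2/39).
Pull out 2: since 39 ≡ 7 (mod 8), (2/39) = +1.
Reached (1/39) = 1. Collecting the sign flips along the way, the symbol is -1.

-1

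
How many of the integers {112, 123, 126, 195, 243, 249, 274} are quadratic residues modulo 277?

(112/277) = +1 → QR.
(123/277) = +1 → QR.
(126/277) = -1 → non-residue.
(195/277) = -1 → non-residue.
(243/277) = +1 → QR.
(249/277) = +1 → QR.
(274/277) = +1 → QR.
Total quadratic residues among the 7: 5.

5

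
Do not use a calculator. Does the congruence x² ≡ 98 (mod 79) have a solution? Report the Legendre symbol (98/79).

First reduce: 98 ≡ 19 (mod 79).
Reciprocity: 19 ≡ 3 and 79 ≡ 3 (mod 4), so (19/79) = −(79/19).
Reduce top mod 19: now compute (3/19).
Reciprocity: 3 ≡ 3 and 19 ≡ 3 (mod 4), so (3/19) = −(19/3).
Reduce top mod 3: now compute (1/3).
Reached (1/3) = 1. Collecting the sign flips along the way, the symbol is +1.

1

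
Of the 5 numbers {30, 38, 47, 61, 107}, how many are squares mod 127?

(30/127) = +1 → QR.
(38/127) = +1 → QR.
(47/127) = +1 → QR.
(61/127) = +1 → QR.
(107/127) = +1 → QR.
Total quadratic residues among the 5: 5.

5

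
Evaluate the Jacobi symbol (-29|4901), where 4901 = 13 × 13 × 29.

First reduce: -29 ≡ 4872 (mod 4901).
Pull out 2^3: since 4901 ≡ 5 (mod 8), (2/4901) = -1, so (2/4901)^3 = -1.
Reciprocity: 609 ≡ 1 and 4901 ≡ 1 (mod 4), so (609/4901) = +(4901/609).
Reduce top mod 609: now compute (29/609).
Reciprocity: 29 ≡ 1 and 609 ≡ 1 (mod 4), so (29/609) = +(609/29).
Reduce top mod 29: now compute (0/29).
Top reduces to 0: gcd > 1, so the symbol is 0.

0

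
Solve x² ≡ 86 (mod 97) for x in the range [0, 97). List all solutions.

38, 59

97 ≡ 1 (mod 4), so we find a root by search.
Trying successive values, 38² = 1444 ≡ 86 (mod 97). The other root is 97 − 38 = 59.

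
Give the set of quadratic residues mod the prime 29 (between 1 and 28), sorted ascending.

Square k = 1,…,14 (k and 29−k give the same square):
1²=1, 2²=4, 3²=9, 4²=16, 5²=25, 6²≡7, 7²≡20, 8²≡6, 9²≡23, 10²≡13, 11²≡5, 12²≡28, 13²≡24, 14²≡22 (mod 29).
So the quadratic residues mod 29 are {1, 4, 5, 6, 7, 9, 13, 16, 20, 22, 23, 24, 25, 28}.

1,4,5,6,7,9,13,16,20,22,23,24,25,28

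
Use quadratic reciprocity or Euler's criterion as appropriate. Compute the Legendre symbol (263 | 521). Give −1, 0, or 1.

Euler's criterion: (263/521) ≡ 263^260 (mod 521).
263^2 ≡ 397 (mod 521)
263^4 ≡ 267 (mod 521)
263^8 ≡ 433 (mod 521)
263^16 ≡ 450 (mod 521)
263^32 ≡ 352 (mod 521)
263^64 ≡ 427 (mod 521)
263^128 ≡ 500 (mod 521)
263^256 ≡ 441 (mod 521)
263^260 = 263^(256+4) ≡ 1 (mod 521).
Result is 1, so (263/521) = 1.

1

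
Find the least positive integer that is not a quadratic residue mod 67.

2

(2/67) = −1, so 2 is the smallest positive non-residue mod 67.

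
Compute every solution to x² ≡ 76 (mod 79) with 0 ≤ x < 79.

32, 47

Since 79 ≡ 3 (mod 4), a square root of 76 is 76^((79+1)/4) = 76^20 mod 79.
Repeated squaring: 76^2≡9, 76^4≡2, 76^8≡4, 76^16≡16 (mod 79).
76^20 = 76^(16+4) ≡ 32 (mod 79).
Check: 32² = 1024 ≡ 76 (mod 79). The two roots are 32 and 47.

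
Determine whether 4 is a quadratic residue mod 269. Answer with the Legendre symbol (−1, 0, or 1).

1

Euler's criterion: (4/269) ≡ 4^134 (mod 269).
4^2 ≡ 16 (mod 269)
4^4 ≡ 256 (mod 269)
4^8 ≡ 169 (mod 269)
4^16 ≡ 47 (mod 269)
4^32 ≡ 57 (mod 269)
4^64 ≡ 21 (mod 269)
4^128 ≡ 172 (mod 269)
4^134 = 4^(128+4+2) ≡ 1 (mod 269).
Result is 1, so (4/269) = 1.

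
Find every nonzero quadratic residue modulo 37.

1,3,4,7,9,10,11,12,16,21,25,26,27,28,30,33,34,36

Square k = 1,…,18 (k and 37−k give the same square):
1²=1, 2²=4, 3²=9, 4²=16, 5²=25, 6²=36, 7²≡12, 8²≡27, 9²≡7, 10²≡26, 11²≡10, 12²≡33, 13²≡21, 14²≡11, 15²≡3, 16²≡34, 17²≡30, 18²≡28 (mod 37).
So the quadratic residues mod 37 are {1, 3, 4, 7, 9, 10, 11, 12, 16, 21, 25, 26, 27, 28, 30, 33, 34, 36}.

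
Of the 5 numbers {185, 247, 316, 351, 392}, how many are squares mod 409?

(185/409) = -1 → non-residue.
(247/409) = +1 → QR.
(316/409) = -1 → non-residue.
(351/409) = -1 → non-residue.
(392/409) = +1 → QR.
Total quadratic residues among the 5: 2.

2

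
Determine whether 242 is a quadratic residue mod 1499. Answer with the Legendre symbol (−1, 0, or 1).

Pull out 2: since 1499 ≡ 3 (mod 8), (2/1499) = -1.
Reciprocity: 121 ≡ 1 and 1499 ≡ 3 (mod 4), so (121/1499) = +(1499/121).
Reduce top mod 121: now compute (47/121).
Reciprocity: 47 ≡ 3 and 121 ≡ 1 (mod 4), so (47/121) = +(121/47).
Reduce top mod 47: now compute (27/47).
Reciprocity: 27 ≡ 3 and 47 ≡ 3 (mod 4), so (27/47) = −(47/27).
Reduce top mod 27: now compute (20/27).
Pull out 2^2: since 27 ≡ 3 (mod 8), (2/27) = -1, so (2/27)^2 = +1.
Reciprocity: 5 ≡ 1 and 27 ≡ 3 (mod 4), so (5/27) = +(27/5).
Reduce top mod 5: now compute (2/5).
Pull out 2: since 5 ≡ 5 (mod 8), (2/5) = -1.
Reached (1/5) = 1. Collecting the sign flips along the way, the symbol is -1.

-1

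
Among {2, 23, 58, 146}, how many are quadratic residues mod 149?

(2/149) = -1 → non-residue.
(23/149) = -1 → non-residue.
(58/149) = -1 → non-residue.
(146/149) = -1 → non-residue.
Total quadratic residues among the 4: 0.

0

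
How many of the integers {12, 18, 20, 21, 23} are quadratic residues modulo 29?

2

(12/29) = -1 → non-residue.
(18/29) = -1 → non-residue.
(20/29) = +1 → QR.
(21/29) = -1 → non-residue.
(23/29) = +1 → QR.
Total quadratic residues among the 5: 2.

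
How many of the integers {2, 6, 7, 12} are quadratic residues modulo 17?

1

(2/17) = +1 → QR.
(6/17) = -1 → non-residue.
(7/17) = -1 → non-residue.
(12/17) = -1 → non-residue.
Total quadratic residues among the 4: 1.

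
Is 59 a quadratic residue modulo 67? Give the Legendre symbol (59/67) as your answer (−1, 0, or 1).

Euler's criterion: (59/67) ≡ 59^33 (mod 67).
59^2 ≡ 64 (mod 67)
59^4 ≡ 9 (mod 67)
59^8 ≡ 14 (mod 67)
59^16 ≡ 62 (mod 67)
59^32 ≡ 25 (mod 67)
59^33 = 59^(32+1) ≡ 1 (mod 67).
Result is 1, so (59/67) = 1.

1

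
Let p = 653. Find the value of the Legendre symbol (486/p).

1

Pull out 2: since 653 ≡ 5 (mod 8), (2/653) = -1.
Reciprocity: 243 ≡ 3 and 653 ≡ 1 (mod 4), so (243/653) = +(653/243).
Reduce top mod 243: now compute (167/243).
Reciprocity: 167 ≡ 3 and 243 ≡ 3 (mod 4), so (167/243) = −(243/167).
Reduce top mod 167: now compute (76/167).
Pull out 2^2: since 167 ≡ 7 (mod 8), (2/167) = +1, so (2/167)^2 = +1.
Reciprocity: 19 ≡ 3 and 167 ≡ 3 (mod 4), so (19/167) = −(167/19).
Reduce top mod 19: now compute (15/19).
Reciprocity: 15 ≡ 3 and 19 ≡ 3 (mod 4), so (15/19) = −(19/15).
Reduce top mod 15: now compute (4/15).
Pull out 2^2: since 15 ≡ 7 (mod 8), (2/15) = +1, so (2/15)^2 = +1.
Reached (1/15) = 1. Collecting the sign flips along the way, the symbol is +1.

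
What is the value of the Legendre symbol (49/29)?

1

Euler's criterion: (49/29) ≡ 20^14 (mod 29).
20^2 ≡ 23 (mod 29)
20^4 ≡ 7 (mod 29)
20^8 ≡ 20 (mod 29)
20^14 = 20^(8+4+2) ≡ 1 (mod 29).
Result is 1, so (49/29) = 1.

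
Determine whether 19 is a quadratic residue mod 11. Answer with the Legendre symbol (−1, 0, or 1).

First reduce: 19 ≡ 8 (mod 11).
Pull out 2^3: since 11 ≡ 3 (mod 8), (2/11) = -1, so (2/11)^3 = -1.
Reached (1/11) = 1. Collecting the sign flips along the way, the symbol is -1.

-1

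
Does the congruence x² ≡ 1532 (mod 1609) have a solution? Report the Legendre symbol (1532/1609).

Pull out 2^2: since 1609 ≡ 1 (mod 8), (2/1609) = +1, so (2/1609)^2 = +1.
Reciprocity: 383 ≡ 3 and 1609 ≡ 1 (mod 4), so (383/1609) = +(1609/383).
Reduce top mod 383: now compute (77/383).
Reciprocity: 77 ≡ 1 and 383 ≡ 3 (mod 4), so (77/383) = +(383/77).
Reduce top mod 77: now compute (75/77).
Reciprocity: 75 ≡ 3 and 77 ≡ 1 (mod 4), so (75/77) = +(77/75).
Reduce top mod 75: now compute (2/75).
Pull out 2: since 75 ≡ 3 (mod 8), (2/75) = -1.
Reached (1/75) = 1. Collecting the sign flips along the way, the symbol is -1.

-1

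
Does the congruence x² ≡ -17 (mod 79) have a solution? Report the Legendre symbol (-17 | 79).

First reduce: -17 ≡ 62 (mod 79).
Pull out 2: since 79 ≡ 7 (mod 8), (2/79) = +1.
Reciprocity: 31 ≡ 3 and 79 ≡ 3 (mod 4), so (31/79) = −(79/31).
Reduce top mod 31: now compute (17/31).
Reciprocity: 17 ≡ 1 and 31 ≡ 3 (mod 4), so (17/31) = +(31/17).
Reduce top mod 17: now compute (14/17).
Pull out 2: since 17 ≡ 1 (mod 8), (2/17) = +1.
Reciprocity: 7 ≡ 3 and 17 ≡ 1 (mod 4), so (7/17) = +(17/7).
Reduce top mod 7: now compute (3/7).
Reciprocity: 3 ≡ 3 and 7 ≡ 3 (mod 4), so (3/7) = −(7/3).
Reduce top mod 3: now compute (1/3).
Reached (1/3) = 1. Collecting the sign flips along the way, the symbol is +1.

1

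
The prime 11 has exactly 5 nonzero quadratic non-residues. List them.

2 6 7 8 10

Square k = 1,…,5 (k and 11−k give the same square):
1²=1, 2²=4, 3²=9, 4²≡5, 5²≡3 (mod 11).
The residues are {1, 3, 4, 5, 9}; the non-residues are the remaining 5 nonzero classes.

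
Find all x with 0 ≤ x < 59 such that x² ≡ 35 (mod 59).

Since 59 ≡ 3 (mod 4), a square root of 35 is 35^((59+1)/4) = 35^15 mod 59.
Repeated squaring: 35^2≡45, 35^4≡19, 35^8≡7 (mod 59).
35^15 = 35^(8+4+2+1) ≡ 25 (mod 59).
Check: 25² = 625 ≡ 35 (mod 59). The two roots are 25 and 34.

25, 34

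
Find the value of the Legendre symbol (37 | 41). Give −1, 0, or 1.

Euler's criterion: (37/41) ≡ 37^20 (mod 41).
37^2 ≡ 16 (mod 41)
37^4 ≡ 10 (mod 41)
37^8 ≡ 18 (mod 41)
37^16 ≡ 37 (mod 41)
37^20 = 37^(16+4) ≡ 1 (mod 41).
Result is 1, so (37/41) = 1.

1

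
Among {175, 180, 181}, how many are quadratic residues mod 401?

3

(175/401) = +1 → QR.
(180/401) = +1 → QR.
(181/401) = +1 → QR.
Total quadratic residues among the 3: 3.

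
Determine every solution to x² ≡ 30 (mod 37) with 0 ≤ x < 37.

37 ≡ 1 (mod 4), so we find a root by search.
Trying successive values, 17² = 289 ≡ 30 (mod 37). The other root is 37 − 17 = 20.

17, 20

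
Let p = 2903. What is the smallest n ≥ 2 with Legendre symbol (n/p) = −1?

(2/2903) = +1, so 2 is a residue.
(3/2903) = +1, so 3 is a residue.
(4/2903) = +1, so 4 is a residue.
(5/2903) = −1, so 5 is the smallest positive non-residue mod 2903.

5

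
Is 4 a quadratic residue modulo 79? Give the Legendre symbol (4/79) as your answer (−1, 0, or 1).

Pull out 2^2: since 79 ≡ 7 (mod 8), (2/79) = +1, so (2/79)^2 = +1.
Reached (1/79) = 1. Collecting the sign flips along the way, the symbol is +1.

1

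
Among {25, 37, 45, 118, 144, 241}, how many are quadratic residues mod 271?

5

(25/271) = +1 → QR.
(37/271) = +1 → QR.
(45/271) = +1 → QR.
(118/271) = -1 → non-residue.
(144/271) = +1 → QR.
(241/271) = +1 → QR.
Total quadratic residues among the 6: 5.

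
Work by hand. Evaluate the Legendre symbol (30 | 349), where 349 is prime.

-1

Pull out 2: since 349 ≡ 5 (mod 8), (2/349) = -1.
Reciprocity: 15 ≡ 3 and 349 ≡ 1 (mod 4), so (15/349) = +(349/15).
Reduce top mod 15: now compute (4/15).
Pull out 2^2: since 15 ≡ 7 (mod 8), (2/15) = +1, so (2/15)^2 = +1.
Reached (1/15) = 1. Collecting the sign flips along the way, the symbol is -1.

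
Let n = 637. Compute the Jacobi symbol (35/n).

0

Reciprocity: 35 ≡ 3 and 637 ≡ 1 (mod 4), so (35/637) = +(637/35).
Reduce top mod 35: now compute (7/35).
Reciprocity: 7 ≡ 3 and 35 ≡ 3 (mod 4), so (7/35) = −(35/7).
Reduce top mod 7: now compute (0/7).
Top reduces to 0: gcd > 1, so the symbol is 0.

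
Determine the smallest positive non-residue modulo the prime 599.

(2/599) = +1, so 2 is a residue.
(3/599) = +1, so 3 is a residue.
(4/599) = +1, so 4 is a residue.
(5/599) = +1, so 5 is a residue.
(6/599) = +1, so 6 is a residue.
(7/599) = −1, so 7 is the smallest positive non-residue mod 599.

7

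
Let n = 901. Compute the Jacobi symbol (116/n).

-1

Pull out 2^2: since 901 ≡ 5 (mod 8), (2/901) = -1, so (2/901)^2 = +1.
Reciprocity: 29 ≡ 1 and 901 ≡ 1 (mod 4), so (29/901) = +(901/29).
Reduce top mod 29: now compute (2/29).
Pull out 2: since 29 ≡ 5 (mod 8), (2/29) = -1.
Reached (1/29) = 1. Collecting the sign flips along the way, the symbol is -1.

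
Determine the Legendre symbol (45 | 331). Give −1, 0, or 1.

Reciprocity: 45 ≡ 1 and 331 ≡ 3 (mod 4), so (45/331) = +(331/45).
Reduce top mod 45: now compute (16/45).
Pull out 2^4: since 45 ≡ 5 (mod 8), (2/45) = -1, so (2/45)^4 = +1.
Reached (1/45) = 1. Collecting the sign flips along the way, the symbol is +1.

1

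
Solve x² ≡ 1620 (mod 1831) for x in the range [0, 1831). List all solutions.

Since 1831 ≡ 3 (mod 4), a square root of 1620 is 1620^((1831+1)/4) = 1620^458 mod 1831.
Repeated squaring: 1620^2≡577, 1620^4≡1518, 1620^8≡926, 1620^16≡568, 1620^32≡368, 1620^64≡1761, 1620^128≡1238, 1620^256≡97 (mod 1831).
1620^458 = 1620^(256+128+64+8+2) ≡ 1270 (mod 1831).
Check: 1270² = 1612900 ≡ 1620 (mod 1831). The two roots are 561 and 1270.

561, 1270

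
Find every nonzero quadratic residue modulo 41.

Square k = 1,…,20 (k and 41−k give the same square):
1²=1, 2²=4, 3²=9, 4²=16, 5²=25, 6²=36, 7²≡8, 8²≡23, 9²≡40, 10²≡18, 11²≡39, 12²≡21, 13²≡5, 14²≡32, 15²≡20, 16²≡10, 17²≡2, 18²≡37, 19²≡33, 20²≡31 (mod 41).
So the quadratic residues mod 41 are {1, 2, 4, 5, 8, 9, 10, 16, 18, 20, 21, 23, 25, 31, 32, 33, 36, 37, 39, 40}.

1,2,4,5,8,9,10,16,18,20,21,23,25,31,32,33,36,37,39,40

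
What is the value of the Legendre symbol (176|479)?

1

Pull out 2^4: since 479 ≡ 7 (mod 8), (2/479) = +1, so (2/479)^4 = +1.
Reciprocity: 11 ≡ 3 and 479 ≡ 3 (mod 4), so (11/479) = −(479/11).
Reduce top mod 11: now compute (6/11).
Pull out 2: since 11 ≡ 3 (mod 8), (2/11) = -1.
Reciprocity: 3 ≡ 3 and 11 ≡ 3 (mod 4), so (3/11) = −(11/3).
Reduce top mod 3: now compute (2/3).
Pull out 2: since 3 ≡ 3 (mod 8), (2/3) = -1.
Reached (1/3) = 1. Collecting the sign flips along the way, the symbol is +1.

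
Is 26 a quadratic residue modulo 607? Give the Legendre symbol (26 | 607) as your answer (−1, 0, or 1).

Euler's criterion: (26/607) ≡ 26^303 (mod 607).
26^2 ≡ 69 (mod 607)
26^4 ≡ 512 (mod 607)
26^8 ≡ 527 (mod 607)
26^16 ≡ 330 (mod 607)
26^32 ≡ 247 (mod 607)
26^64 ≡ 309 (mod 607)
26^128 ≡ 182 (mod 607)
26^256 ≡ 346 (mod 607)
26^303 = 26^(256+32+8+4+2+1) ≡ 1 (mod 607).
Result is 1, so (26/607) = 1.

1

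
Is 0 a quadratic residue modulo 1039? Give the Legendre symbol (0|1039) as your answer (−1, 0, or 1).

Top reduces to 0: gcd > 1, so the symbol is 0.

0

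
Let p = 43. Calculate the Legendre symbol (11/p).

Euler's criterion: (11/43) ≡ 11^21 (mod 43).
11^2 ≡ 35 (mod 43)
11^4 ≡ 21 (mod 43)
11^8 ≡ 11 (mod 43)
11^16 ≡ 35 (mod 43)
11^21 = 11^(16+4+1) ≡ 1 (mod 43).
Result is 1, so (11/43) = 1.

1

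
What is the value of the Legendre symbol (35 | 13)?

1

Euler's criterion: (35/13) ≡ 9^6 (mod 13).
9^2 ≡ 3 (mod 13)
9^4 ≡ 9 (mod 13)
9^6 = 9^(4+2) ≡ 1 (mod 13).
Result is 1, so (35/13) = 1.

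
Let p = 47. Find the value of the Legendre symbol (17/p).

Reciprocity: 17 ≡ 1 and 47 ≡ 3 (mod 4), so (17/47) = +(47/17).
Reduce top mod 17: now compute (13/17).
Reciprocity: 13 ≡ 1 and 17 ≡ 1 (mod 4), so (13/17) = +(17/13).
Reduce top mod 13: now compute (4/13).
Pull out 2^2: since 13 ≡ 5 (mod 8), (2/13) = -1, so (2/13)^2 = +1.
Reached (1/13) = 1. Collecting the sign flips along the way, the symbol is +1.

1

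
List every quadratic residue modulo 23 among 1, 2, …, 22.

Square k = 1,…,11 (k and 23−k give the same square):
1²=1, 2²=4, 3²=9, 4²=16, 5²≡2, 6²≡13, 7²≡3, 8²≡18, 9²≡12, 10²≡8, 11²≡6 (mod 23).
So the quadratic residues mod 23 are {1, 2, 3, 4, 6, 8, 9, 12, 13, 16, 18}.

1, 2, 3, 4, 6, 8, 9, 12, 13, 16, 18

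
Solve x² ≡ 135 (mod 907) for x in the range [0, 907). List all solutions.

412, 495

Since 907 ≡ 3 (mod 4), a square root of 135 is 135^((907+1)/4) = 135^227 mod 907.
Repeated squaring: 135^2≡85, 135^4≡876, 135^8≡54, 135^16≡195, 135^32≡838, 135^64≡226, 135^128≡284 (mod 907).
135^227 = 135^(128+64+32+2+1) ≡ 495 (mod 907).
Check: 495² = 245025 ≡ 135 (mod 907). The two roots are 412 and 495.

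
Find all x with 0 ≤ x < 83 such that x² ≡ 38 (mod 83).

Since 83 ≡ 3 (mod 4), a square root of 38 is 38^((83+1)/4) = 38^21 mod 83.
Repeated squaring: 38^2≡33, 38^4≡10, 38^8≡17, 38^16≡40 (mod 83).
38^21 = 38^(16+4+1) ≡ 11 (mod 83).
Check: 11² = 121 ≡ 38 (mod 83). The two roots are 11 and 72.

11, 72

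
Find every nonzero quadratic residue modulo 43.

Square k = 1,…,21 (k and 43−k give the same square):
1²=1, 2²=4, 3²=9, 4²=16, 5²=25, 6²=36, 7²≡6, 8²≡21, 9²≡38, 10²≡14, 11²≡35, 12²≡15, 13²≡40, 14²≡24, 15²≡10, 16²≡41, 17²≡31, 18²≡23, 19²≡17, 20²≡13, 21²≡11 (mod 43).
So the quadratic residues mod 43 are {1, 4, 6, 9, 10, 11, 13, 14, 15, 16, 17, 21, 23, 24, 25, 31, 35, 36, 38, 40, 41}.

1 4 6 9 10 11 13 14 15 16 17 21 23 24 25 31 35 36 38 40 41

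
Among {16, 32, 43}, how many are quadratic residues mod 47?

(16/47) = +1 → QR.
(32/47) = +1 → QR.
(43/47) = -1 → non-residue.
Total quadratic residues among the 3: 2.

2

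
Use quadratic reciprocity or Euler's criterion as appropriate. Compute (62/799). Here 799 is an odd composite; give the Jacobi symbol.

1

Pull out 2: since 799 ≡ 7 (mod 8), (2/799) = +1.
Reciprocity: 31 ≡ 3 and 799 ≡ 3 (mod 4), so (31/799) = −(799/31).
Reduce top mod 31: now compute (24/31).
Pull out 2^3: since 31 ≡ 7 (mod 8), (2/31) = +1, so (2/31)^3 = +1.
Reciprocity: 3 ≡ 3 and 31 ≡ 3 (mod 4), so (3/31) = −(31/3).
Reduce top mod 3: now compute (1/3).
Reached (1/3) = 1. Collecting the sign flips along the way, the symbol is +1.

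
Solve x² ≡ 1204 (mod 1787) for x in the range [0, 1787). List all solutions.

256, 1531

Since 1787 ≡ 3 (mod 4), a square root of 1204 is 1204^((1787+1)/4) = 1204^447 mod 1787.
Repeated squaring: 1204^2≡359, 1204^4≡217, 1204^8≡627, 1204^16≡1776, 1204^32≡121, 1204^64≡345, 1204^128≡1083, 1204^256≡617 (mod 1787).
1204^447 = 1204^(256+128+32+16+8+4+2+1) ≡ 256 (mod 1787).
Check: 256² = 65536 ≡ 1204 (mod 1787). The two roots are 256 and 1531.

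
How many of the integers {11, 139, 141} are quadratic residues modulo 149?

0

(11/149) = -1 → non-residue.
(139/149) = -1 → non-residue.
(141/149) = -1 → non-residue.
Total quadratic residues among the 3: 0.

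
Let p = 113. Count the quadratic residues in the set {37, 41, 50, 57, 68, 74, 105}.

4

(37/113) = -1 → non-residue.
(41/113) = +1 → QR.
(50/113) = +1 → QR.
(57/113) = +1 → QR.
(68/113) = -1 → non-residue.
(74/113) = -1 → non-residue.
(105/113) = +1 → QR.
Total quadratic residues among the 7: 4.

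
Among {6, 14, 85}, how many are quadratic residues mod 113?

2

(6/113) = -1 → non-residue.
(14/113) = +1 → QR.
(85/113) = +1 → QR.
Total quadratic residues among the 3: 2.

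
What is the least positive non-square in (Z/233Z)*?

3

(2/233) = +1, so 2 is a residue.
(3/233) = −1, so 3 is the smallest positive non-residue mod 233.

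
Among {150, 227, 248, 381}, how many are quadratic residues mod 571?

2

(150/571) = +1 → QR.
(227/571) = +1 → QR.
(248/571) = -1 → non-residue.
(381/571) = -1 → non-residue.
Total quadratic residues among the 4: 2.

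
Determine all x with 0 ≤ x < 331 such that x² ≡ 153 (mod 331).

22, 309

Since 331 ≡ 3 (mod 4), a square root of 153 is 153^((331+1)/4) = 153^83 mod 331.
Repeated squaring: 153^2≡239, 153^4≡189, 153^8≡304, 153^16≡67, 153^32≡186, 153^64≡172 (mod 331).
153^83 = 153^(64+16+2+1) ≡ 22 (mod 331).
Check: 22² = 484 ≡ 153 (mod 331). The two roots are 22 and 309.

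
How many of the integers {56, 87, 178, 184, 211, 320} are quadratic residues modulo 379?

5

(56/379) = +1 → QR.
(87/379) = +1 → QR.
(178/379) = +1 → QR.
(184/379) = -1 → non-residue.
(211/379) = +1 → QR.
(320/379) = +1 → QR.
Total quadratic residues among the 6: 5.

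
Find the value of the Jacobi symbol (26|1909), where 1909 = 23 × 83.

Pull out 2: since 1909 ≡ 5 (mod 8), (2/1909) = -1.
Reciprocity: 13 ≡ 1 and 1909 ≡ 1 (mod 4), so (13/1909) = +(1909/13).
Reduce top mod 13: now compute (11/13).
Reciprocity: 11 ≡ 3 and 13 ≡ 1 (mod 4), so (11/13) = +(13/11).
Reduce top mod 11: now compute (2/11).
Pull out 2: since 11 ≡ 3 (mod 8), (2/11) = -1.
Reached (1/11) = 1. Collecting the sign flips along the way, the symbol is +1.

1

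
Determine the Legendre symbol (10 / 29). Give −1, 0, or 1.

-1

Pull out 2: since 29 ≡ 5 (mod 8), (2/29) = -1.
Reciprocity: 5 ≡ 1 and 29 ≡ 1 (mod 4), so (5/29) = +(29/5).
Reduce top mod 5: now compute (4/5).
Pull out 2^2: since 5 ≡ 5 (mod 8), (2/5) = -1, so (2/5)^2 = +1.
Reached (1/5) = 1. Collecting the sign flips along the way, the symbol is -1.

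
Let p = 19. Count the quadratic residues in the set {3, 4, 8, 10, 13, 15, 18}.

1

(3/19) = -1 → non-residue.
(4/19) = +1 → QR.
(8/19) = -1 → non-residue.
(10/19) = -1 → non-residue.
(13/19) = -1 → non-residue.
(15/19) = -1 → non-residue.
(18/19) = -1 → non-residue.
Total quadratic residues among the 7: 1.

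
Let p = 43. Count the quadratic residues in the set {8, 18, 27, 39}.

(8/43) = -1 → non-residue.
(18/43) = -1 → non-residue.
(27/43) = -1 → non-residue.
(39/43) = -1 → non-residue.
Total quadratic residues among the 4: 0.

0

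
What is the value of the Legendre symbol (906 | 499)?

First reduce: 906 ≡ 407 (mod 499).
Reciprocity: 407 ≡ 3 and 499 ≡ 3 (mod 4), so (407/499) = −(499/407).
Reduce top mod 407: now compute (92/407).
Pull out 2^2: since 407 ≡ 7 (mod 8), (2/407) = +1, so (2/407)^2 = +1.
Reciprocity: 23 ≡ 3 and 407 ≡ 3 (mod 4), so (23/407) = −(407/23).
Reduce top mod 23: now compute (16/23).
Pull out 2^4: since 23 ≡ 7 (mod 8), (2/23) = +1, so (2/23)^4 = +1.
Reached (1/23) = 1. Collecting the sign flips along the way, the symbol is +1.

1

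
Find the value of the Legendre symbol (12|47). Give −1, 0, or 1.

Euler's criterion: (12/47) ≡ 12^23 (mod 47).
12^2 ≡ 3 (mod 47)
12^4 ≡ 9 (mod 47)
12^8 ≡ 34 (mod 47)
12^16 ≡ 28 (mod 47)
12^23 = 12^(16+4+2+1) ≡ 1 (mod 47).
Result is 1, so (12/47) = 1.

1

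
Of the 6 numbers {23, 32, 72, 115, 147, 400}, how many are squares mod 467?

3

(23/467) = +1 → QR.
(32/467) = -1 → non-residue.
(72/467) = -1 → non-residue.
(115/467) = -1 → non-residue.
(147/467) = +1 → QR.
(400/467) = +1 → QR.
Total quadratic residues among the 6: 3.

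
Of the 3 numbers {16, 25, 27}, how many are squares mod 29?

(16/29) = +1 → QR.
(25/29) = +1 → QR.
(27/29) = -1 → non-residue.
Total quadratic residues among the 3: 2.

2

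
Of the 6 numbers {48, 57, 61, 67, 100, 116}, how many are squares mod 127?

2

(48/127) = -1 → non-residue.
(57/127) = -1 → non-residue.
(61/127) = +1 → QR.
(67/127) = -1 → non-residue.
(100/127) = +1 → QR.
(116/127) = -1 → non-residue.
Total quadratic residues among the 6: 2.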